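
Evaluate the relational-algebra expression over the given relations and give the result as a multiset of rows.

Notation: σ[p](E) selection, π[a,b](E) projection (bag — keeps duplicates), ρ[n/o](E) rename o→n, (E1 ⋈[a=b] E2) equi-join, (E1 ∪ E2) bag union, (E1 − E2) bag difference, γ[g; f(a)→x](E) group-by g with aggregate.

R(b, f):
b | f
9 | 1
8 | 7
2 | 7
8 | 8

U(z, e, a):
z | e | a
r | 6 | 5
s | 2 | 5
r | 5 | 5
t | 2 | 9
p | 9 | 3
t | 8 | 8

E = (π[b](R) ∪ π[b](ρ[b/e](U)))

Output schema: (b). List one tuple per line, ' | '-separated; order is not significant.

Subexpression sizes:
  R → 4
  π[b](R) → 4
  U → 6
  ρ[b/e](U) → 6
  π[b](ρ[b/e](U)) → 6
  (π[b](R) ∪ π[b](ρ[b/e](U))) → 10

== RESULT ==
b
2
2
2
5
6
8
8
8
9
9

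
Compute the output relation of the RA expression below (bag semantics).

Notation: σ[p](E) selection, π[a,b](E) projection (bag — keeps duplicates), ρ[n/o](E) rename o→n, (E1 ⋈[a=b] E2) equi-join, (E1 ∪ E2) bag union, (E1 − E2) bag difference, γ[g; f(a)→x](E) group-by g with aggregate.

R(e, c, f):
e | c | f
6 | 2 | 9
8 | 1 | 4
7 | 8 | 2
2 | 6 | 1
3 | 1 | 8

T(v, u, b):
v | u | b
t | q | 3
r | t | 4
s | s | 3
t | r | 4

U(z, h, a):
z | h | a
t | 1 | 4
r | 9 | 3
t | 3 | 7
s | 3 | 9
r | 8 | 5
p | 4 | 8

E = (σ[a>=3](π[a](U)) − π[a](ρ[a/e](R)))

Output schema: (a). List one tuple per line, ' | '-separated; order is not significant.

Per-node cardinality:
  U → 6
  π[a](U) → 6
  σ[a>=3](π[a](U)) → 6
  R → 5
  ρ[a/e](R) → 5
  π[a](ρ[a/e](R)) → 5
  (σ[a>=3](π[a](U)) − π[a](ρ[a/e](R))) → 3

== RESULT ==
a
4
5
9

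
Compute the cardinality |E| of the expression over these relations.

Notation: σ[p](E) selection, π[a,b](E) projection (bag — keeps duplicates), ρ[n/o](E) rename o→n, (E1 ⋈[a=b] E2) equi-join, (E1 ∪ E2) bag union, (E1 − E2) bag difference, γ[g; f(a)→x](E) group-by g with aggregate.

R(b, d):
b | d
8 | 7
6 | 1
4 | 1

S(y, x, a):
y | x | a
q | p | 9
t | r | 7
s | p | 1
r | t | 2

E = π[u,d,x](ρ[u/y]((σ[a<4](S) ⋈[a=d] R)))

Stepwise |·|:
  S → 4
  σ[a<4](S) → 2
  R → 3
  (σ[a<4](S) ⋈[a=d] R) → 2
  ρ[u/y]((σ[a<4](S) ⋈[a=d] R)) → 2
  π[u,d,x](ρ[u/y]((σ[a<4](S) ⋈[a=d] R))) → 2

|E| = 2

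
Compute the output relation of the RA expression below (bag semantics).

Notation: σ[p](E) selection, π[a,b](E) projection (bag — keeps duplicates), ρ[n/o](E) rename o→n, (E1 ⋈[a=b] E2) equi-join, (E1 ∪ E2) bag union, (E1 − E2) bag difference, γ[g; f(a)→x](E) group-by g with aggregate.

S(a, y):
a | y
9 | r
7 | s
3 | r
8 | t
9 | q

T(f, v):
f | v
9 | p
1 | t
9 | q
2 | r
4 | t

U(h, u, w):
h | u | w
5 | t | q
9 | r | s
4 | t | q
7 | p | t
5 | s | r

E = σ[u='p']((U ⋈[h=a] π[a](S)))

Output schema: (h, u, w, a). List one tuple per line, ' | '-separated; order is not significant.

Stepwise |·|:
  U → 5
  S → 5
  π[a](S) → 5
  (U ⋈[h=a] π[a](S)) → 3
  σ[u='p']((U ⋈[h=a] π[a](S))) → 1

== RESULT ==
h | u | w | a
7 | p | t | 7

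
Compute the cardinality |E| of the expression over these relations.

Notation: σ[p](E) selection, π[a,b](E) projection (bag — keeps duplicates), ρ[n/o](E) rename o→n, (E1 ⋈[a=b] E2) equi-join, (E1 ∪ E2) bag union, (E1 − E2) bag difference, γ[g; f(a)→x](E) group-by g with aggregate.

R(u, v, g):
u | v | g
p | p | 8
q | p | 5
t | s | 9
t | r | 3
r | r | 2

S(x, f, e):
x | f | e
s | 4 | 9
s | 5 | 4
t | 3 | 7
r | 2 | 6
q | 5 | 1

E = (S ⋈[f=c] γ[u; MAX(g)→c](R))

Row counts bottom-up:
  S → 5
  R → 5
  γ[u; MAX(g)→c](R) → 4
  (S ⋈[f=c] γ[u; MAX(g)→c](R)) → 3

|E| = 3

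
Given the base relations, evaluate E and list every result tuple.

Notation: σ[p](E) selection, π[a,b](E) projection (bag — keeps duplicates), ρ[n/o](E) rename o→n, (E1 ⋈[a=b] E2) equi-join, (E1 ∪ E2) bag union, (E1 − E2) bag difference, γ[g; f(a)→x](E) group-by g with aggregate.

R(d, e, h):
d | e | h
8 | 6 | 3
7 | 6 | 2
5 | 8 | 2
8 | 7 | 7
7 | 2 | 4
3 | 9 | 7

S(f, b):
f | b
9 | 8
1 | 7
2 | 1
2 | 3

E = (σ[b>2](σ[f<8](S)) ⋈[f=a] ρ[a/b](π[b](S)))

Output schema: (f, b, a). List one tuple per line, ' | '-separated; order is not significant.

Per-node cardinality:
  S → 4
  σ[f<8](S) → 3
  σ[b>2](σ[f<8](S)) → 2
  S → 4
  π[b](S) → 4
  ρ[a/b](π[b](S)) → 4
  (σ[b>2](σ[f<8](S)) ⋈[f=a] ρ[a/b](π[b](S))) → 1

== RESULT ==
f | b | a
1 | 7 | 1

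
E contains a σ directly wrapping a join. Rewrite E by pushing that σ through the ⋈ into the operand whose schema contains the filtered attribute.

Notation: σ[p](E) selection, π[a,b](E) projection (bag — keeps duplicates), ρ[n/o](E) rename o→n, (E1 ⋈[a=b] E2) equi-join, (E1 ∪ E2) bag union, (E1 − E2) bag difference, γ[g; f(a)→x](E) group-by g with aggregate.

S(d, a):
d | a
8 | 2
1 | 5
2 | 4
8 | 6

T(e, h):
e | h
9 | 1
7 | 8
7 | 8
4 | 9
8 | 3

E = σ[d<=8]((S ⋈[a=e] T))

σ filters on d, owned by the left side.
E' = (σ[d<=8](S) ⋈[a=e] T)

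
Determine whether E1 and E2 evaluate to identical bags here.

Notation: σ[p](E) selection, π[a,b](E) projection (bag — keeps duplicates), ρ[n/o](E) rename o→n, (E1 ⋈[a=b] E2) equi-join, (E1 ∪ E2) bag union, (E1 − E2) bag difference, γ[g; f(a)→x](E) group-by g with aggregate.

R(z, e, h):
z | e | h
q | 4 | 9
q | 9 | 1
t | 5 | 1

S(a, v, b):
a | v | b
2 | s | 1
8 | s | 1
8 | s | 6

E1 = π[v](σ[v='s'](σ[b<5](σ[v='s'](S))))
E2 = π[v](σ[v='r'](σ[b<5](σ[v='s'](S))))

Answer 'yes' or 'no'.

E1 per-node cardinality:
  S → 3
  σ[v='s'](S) → 3
  σ[b<5](σ[v='s'](S)) → 2
  σ[v='s'](σ[b<5](σ[v='s'](S))) → 2
  π[v](σ[v='s'](σ[b<5](σ[v='s'](S)))) → 2
E2 per-node cardinality:
  S → 3
  σ[v='s'](S) → 3
  σ[b<5](σ[v='s'](S)) → 2
  σ[v='r'](σ[b<5](σ[v='s'](S))) → 0
  π[v](σ[v='r'](σ[b<5](σ[v='s'](S)))) → 0

E1 result:
v
s
s
E2 result:
v
(0 rows)
Witness: ('s',) appears 2× in E1 but 0× in E2.

no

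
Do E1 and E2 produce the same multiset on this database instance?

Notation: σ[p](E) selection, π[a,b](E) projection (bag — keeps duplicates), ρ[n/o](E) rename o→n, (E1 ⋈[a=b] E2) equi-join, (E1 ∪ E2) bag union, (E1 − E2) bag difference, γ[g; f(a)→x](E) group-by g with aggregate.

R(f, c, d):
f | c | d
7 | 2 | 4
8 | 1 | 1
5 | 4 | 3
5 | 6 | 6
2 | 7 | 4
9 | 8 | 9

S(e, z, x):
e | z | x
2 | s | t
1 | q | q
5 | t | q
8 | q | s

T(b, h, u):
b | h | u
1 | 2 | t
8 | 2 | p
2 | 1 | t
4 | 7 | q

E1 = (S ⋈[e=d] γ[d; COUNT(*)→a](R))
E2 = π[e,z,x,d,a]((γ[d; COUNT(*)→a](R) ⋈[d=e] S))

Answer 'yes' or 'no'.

E1 subexpression sizes:
  S → 4
  R → 6
  γ[d; COUNT(*)→a](R) → 5
  (S ⋈[e=d] γ[d; COUNT(*)→a](R)) → 1
E2 subexpression sizes:
  R → 6
  γ[d; COUNT(*)→a](R) → 5
  S → 4
  (γ[d; COUNT(*)→a](R) ⋈[d=e] S) → 1
  π[e,z,x,d,a]((γ[d; COUNT(*)→a](R) ⋈[d=e] S)) → 1

E1 and E2 produce the same multiset:
e | z | x | d | a
1 | q | q | 1 | 1

yes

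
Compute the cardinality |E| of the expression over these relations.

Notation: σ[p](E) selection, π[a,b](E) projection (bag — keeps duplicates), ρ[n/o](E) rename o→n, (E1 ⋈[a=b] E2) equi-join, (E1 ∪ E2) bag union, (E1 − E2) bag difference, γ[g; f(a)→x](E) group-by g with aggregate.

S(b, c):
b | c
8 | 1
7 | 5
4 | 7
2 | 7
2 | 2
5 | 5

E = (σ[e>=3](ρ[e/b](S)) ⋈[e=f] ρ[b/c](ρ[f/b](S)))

Subexpression sizes:
  S → 6
  ρ[e/b](S) → 6
  σ[e>=3](ρ[e/b](S)) → 4
  S → 6
  ρ[f/b](S) → 6
  ρ[b/c](ρ[f/b](S)) → 6
  (σ[e>=3](ρ[e/b](S)) ⋈[e=f] ρ[b/c](ρ[f/b](S))) → 4

|E| = 4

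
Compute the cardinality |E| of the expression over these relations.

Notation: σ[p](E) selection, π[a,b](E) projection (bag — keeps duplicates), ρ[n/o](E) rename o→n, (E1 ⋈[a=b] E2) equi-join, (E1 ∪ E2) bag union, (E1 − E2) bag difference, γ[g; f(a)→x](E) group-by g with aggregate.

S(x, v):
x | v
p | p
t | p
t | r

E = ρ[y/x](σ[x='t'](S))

Per-node cardinality:
  S → 3
  σ[x='t'](S) → 2
  ρ[y/x](σ[x='t'](S)) → 2

|E| = 2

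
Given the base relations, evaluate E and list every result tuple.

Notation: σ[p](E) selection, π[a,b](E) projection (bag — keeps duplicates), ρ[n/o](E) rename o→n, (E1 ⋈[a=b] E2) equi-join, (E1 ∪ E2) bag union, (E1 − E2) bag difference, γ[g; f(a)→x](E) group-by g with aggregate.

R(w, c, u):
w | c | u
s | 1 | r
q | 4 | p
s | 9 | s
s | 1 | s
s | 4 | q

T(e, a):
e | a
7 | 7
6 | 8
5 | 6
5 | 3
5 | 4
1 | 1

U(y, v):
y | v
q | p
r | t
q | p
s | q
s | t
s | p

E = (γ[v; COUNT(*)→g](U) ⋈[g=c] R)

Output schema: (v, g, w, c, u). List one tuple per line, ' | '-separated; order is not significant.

Stepwise |·|:
  U → 6
  γ[v; COUNT(*)→g](U) → 3
  R → 5
  (γ[v; COUNT(*)→g](U) ⋈[g=c] R) → 2

== RESULT ==
v | g | w | c | u
q | 1 | s | 1 | r
q | 1 | s | 1 | s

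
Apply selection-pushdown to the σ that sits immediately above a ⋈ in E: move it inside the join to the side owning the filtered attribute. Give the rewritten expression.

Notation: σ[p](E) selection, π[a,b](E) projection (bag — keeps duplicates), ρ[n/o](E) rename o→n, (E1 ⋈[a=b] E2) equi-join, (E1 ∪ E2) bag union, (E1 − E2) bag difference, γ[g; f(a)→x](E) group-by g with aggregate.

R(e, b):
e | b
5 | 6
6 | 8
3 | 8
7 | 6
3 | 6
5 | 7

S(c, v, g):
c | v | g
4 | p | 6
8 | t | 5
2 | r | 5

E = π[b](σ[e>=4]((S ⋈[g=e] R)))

σ filters on e, owned by the right side.
E' = π[b]((S ⋈[g=e] σ[e>=4](R)))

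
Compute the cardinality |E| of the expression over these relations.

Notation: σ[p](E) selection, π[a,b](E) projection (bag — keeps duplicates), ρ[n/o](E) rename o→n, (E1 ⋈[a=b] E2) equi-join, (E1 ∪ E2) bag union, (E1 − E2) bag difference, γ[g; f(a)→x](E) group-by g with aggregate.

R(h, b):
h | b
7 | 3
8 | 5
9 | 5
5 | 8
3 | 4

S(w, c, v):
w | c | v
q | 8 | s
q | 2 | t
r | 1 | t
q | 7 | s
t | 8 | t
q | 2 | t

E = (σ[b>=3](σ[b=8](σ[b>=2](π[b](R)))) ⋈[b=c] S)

Row counts bottom-up:
  R → 5
  π[b](R) → 5
  σ[b>=2](π[b](R)) → 5
  σ[b=8](σ[b>=2](π[b](R))) → 1
  σ[b>=3](σ[b=8](σ[b>=2](π[b](R)))) → 1
  S → 6
  (σ[b>=3](σ[b=8](σ[b>=2](π[b](R)))) ⋈[b=c] S) → 2

|E| = 2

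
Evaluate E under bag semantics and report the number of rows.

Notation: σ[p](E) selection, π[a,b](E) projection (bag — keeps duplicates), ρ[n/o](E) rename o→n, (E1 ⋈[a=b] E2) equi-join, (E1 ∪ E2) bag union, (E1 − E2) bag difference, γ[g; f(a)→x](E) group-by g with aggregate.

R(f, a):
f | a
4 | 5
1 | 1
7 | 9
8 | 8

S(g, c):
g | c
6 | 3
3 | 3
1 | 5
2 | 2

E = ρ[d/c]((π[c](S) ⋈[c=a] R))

Stepwise |·|:
  S → 4
  π[c](S) → 4
  R → 4
  (π[c](S) ⋈[c=a] R) → 1
  ρ[d/c]((π[c](S) ⋈[c=a] R)) → 1

|E| = 1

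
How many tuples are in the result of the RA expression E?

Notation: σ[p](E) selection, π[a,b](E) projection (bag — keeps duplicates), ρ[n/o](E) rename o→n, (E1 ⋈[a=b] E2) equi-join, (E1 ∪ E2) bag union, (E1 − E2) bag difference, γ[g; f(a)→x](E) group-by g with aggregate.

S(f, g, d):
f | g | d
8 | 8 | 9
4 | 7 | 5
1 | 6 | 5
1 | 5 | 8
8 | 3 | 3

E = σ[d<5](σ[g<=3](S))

Row counts bottom-up:
  S → 5
  σ[g<=3](S) → 1
  σ[d<5](σ[g<=3](S)) → 1

|E| = 1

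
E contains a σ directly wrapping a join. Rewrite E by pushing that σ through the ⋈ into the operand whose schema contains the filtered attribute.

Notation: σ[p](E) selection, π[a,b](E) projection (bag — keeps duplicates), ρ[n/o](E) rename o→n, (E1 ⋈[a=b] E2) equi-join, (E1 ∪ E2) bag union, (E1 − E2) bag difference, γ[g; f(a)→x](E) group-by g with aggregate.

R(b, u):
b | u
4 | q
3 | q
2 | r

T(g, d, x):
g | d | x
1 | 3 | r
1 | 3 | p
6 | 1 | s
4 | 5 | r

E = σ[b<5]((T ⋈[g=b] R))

σ filters on b, owned by the right side.
E' = (T ⋈[g=b] σ[b<5](R))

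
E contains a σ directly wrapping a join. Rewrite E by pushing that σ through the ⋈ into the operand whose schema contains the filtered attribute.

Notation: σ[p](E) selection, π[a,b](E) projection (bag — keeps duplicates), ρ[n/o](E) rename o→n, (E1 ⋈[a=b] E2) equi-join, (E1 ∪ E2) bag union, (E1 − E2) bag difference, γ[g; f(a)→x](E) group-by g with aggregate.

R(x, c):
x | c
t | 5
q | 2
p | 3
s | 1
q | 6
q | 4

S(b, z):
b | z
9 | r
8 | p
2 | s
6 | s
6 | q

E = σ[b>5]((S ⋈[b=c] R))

σ filters on b, owned by the left side.
E' = (σ[b>5](S) ⋈[b=c] R)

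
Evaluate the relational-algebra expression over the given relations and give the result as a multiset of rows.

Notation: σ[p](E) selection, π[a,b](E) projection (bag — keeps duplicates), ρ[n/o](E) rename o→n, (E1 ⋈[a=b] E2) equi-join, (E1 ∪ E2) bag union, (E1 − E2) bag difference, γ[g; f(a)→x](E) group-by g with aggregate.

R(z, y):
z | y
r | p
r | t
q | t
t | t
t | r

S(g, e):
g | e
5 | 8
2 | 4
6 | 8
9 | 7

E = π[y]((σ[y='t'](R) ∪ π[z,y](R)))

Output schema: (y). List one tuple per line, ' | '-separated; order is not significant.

Stepwise |·|:
  R → 5
  σ[y='t'](R) → 3
  R → 5
  π[z,y](R) → 5
  (σ[y='t'](R) ∪ π[z,y](R)) → 8
  π[y]((σ[y='t'](R) ∪ π[z,y](R))) → 8

== RESULT ==
y
p
r
t
t
t
t
t
t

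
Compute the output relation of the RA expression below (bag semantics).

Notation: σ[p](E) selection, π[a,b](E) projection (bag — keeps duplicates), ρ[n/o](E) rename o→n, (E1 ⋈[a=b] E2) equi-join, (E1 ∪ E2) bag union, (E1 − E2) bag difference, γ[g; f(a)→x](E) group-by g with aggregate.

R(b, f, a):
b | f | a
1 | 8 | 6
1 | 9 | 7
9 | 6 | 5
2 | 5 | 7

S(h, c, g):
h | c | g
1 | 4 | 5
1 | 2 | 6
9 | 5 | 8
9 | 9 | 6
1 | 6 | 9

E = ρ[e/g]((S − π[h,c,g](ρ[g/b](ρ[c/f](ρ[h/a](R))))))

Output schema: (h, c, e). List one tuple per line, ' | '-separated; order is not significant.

Subexpression sizes:
  S → 5
  R → 4
  ρ[h/a](R) → 4
  ρ[c/f](ρ[h/a](R)) → 4
  ρ[g/b](ρ[c/f](ρ[h/a](R))) → 4
  π[h,c,g](ρ[g/b](ρ[c/f](ρ[h/a](R)))) → 4
  (S − π[h,c,g](ρ[g/b](ρ[c/f](ρ[h/a](R))))) → 5
  ρ[e/g]((S − π[h,c,g](ρ[g/b](ρ[c/f](ρ[h/a](R)))))) → 5

== RESULT ==
h | c | e
1 | 2 | 6
1 | 4 | 5
1 | 6 | 9
9 | 5 | 8
9 | 9 | 6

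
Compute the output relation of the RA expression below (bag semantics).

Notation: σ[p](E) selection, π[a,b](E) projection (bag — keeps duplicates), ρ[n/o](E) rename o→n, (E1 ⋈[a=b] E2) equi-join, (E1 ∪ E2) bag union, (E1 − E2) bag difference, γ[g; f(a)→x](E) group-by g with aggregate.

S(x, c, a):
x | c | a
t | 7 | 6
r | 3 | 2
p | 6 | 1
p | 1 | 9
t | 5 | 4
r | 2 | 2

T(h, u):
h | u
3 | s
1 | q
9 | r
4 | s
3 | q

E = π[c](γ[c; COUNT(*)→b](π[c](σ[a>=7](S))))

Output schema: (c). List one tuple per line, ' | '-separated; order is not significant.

Stepwise |·|:
  S → 6
  σ[a>=7](S) → 1
  π[c](σ[a>=7](S)) → 1
  γ[c; COUNT(*)→b](π[c](σ[a>=7](S))) → 1
  π[c](γ[c; COUNT(*)→b](π[c](σ[a>=7](S)))) → 1

== RESULT ==
c
1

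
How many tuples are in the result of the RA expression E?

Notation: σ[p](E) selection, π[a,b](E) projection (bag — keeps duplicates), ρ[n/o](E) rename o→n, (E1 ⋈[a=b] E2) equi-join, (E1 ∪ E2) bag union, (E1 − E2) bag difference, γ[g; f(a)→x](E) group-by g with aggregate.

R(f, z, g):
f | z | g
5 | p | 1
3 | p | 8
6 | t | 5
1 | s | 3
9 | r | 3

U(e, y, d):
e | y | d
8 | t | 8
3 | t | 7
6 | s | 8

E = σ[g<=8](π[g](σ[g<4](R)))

Per-node cardinality:
  R → 5
  σ[g<4](R) → 3
  π[g](σ[g<4](R)) → 3
  σ[g<=8](π[g](σ[g<4](R))) → 3

|E| = 3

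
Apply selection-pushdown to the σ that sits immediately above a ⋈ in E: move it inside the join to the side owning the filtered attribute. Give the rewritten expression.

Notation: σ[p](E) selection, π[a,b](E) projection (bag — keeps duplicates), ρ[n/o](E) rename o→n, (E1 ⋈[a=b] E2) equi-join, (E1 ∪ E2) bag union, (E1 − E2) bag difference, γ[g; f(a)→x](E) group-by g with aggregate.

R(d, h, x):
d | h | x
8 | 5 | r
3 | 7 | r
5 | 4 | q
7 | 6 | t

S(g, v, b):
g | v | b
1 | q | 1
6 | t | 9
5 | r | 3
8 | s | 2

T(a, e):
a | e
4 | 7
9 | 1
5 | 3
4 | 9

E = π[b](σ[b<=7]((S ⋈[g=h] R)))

σ filters on b, owned by the left side.
E' = π[b]((σ[b<=7](S) ⋈[g=h] R))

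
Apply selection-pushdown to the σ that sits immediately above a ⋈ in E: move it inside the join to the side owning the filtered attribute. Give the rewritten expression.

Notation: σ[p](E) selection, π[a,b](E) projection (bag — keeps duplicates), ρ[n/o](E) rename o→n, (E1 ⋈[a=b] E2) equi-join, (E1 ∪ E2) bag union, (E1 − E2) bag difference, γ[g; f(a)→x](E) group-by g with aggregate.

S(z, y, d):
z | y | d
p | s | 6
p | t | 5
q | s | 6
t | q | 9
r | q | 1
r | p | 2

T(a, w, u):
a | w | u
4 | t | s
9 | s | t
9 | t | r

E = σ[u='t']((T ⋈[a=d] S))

σ filters on u, owned by the left side.
E' = (σ[u='t'](T) ⋈[a=d] S)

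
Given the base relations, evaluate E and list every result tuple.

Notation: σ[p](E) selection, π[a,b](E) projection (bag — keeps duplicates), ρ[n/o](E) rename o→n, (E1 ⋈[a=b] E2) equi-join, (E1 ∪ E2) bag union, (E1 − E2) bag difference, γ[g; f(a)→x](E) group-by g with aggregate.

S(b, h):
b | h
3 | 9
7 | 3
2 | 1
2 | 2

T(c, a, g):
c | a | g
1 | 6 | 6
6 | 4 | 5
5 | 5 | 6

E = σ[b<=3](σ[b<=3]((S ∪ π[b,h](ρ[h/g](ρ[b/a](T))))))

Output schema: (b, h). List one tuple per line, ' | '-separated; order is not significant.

Per-node cardinality:
  S → 4
  T → 3
  ρ[b/a](T) → 3
  ρ[h/g](ρ[b/a](T)) → 3
  π[b,h](ρ[h/g](ρ[b/a](T))) → 3
  (S ∪ π[b,h](ρ[h/g](ρ[b/a](T)))) → 7
  σ[b<=3]((S ∪ π[b,h](ρ[h/g](ρ[b/a](T))))) → 3
  σ[b<=3](σ[b<=3]((S ∪ π[b,h](ρ[h/g](ρ[b/a](T)))))) → 3

== RESULT ==
b | h
2 | 1
2 | 2
3 | 9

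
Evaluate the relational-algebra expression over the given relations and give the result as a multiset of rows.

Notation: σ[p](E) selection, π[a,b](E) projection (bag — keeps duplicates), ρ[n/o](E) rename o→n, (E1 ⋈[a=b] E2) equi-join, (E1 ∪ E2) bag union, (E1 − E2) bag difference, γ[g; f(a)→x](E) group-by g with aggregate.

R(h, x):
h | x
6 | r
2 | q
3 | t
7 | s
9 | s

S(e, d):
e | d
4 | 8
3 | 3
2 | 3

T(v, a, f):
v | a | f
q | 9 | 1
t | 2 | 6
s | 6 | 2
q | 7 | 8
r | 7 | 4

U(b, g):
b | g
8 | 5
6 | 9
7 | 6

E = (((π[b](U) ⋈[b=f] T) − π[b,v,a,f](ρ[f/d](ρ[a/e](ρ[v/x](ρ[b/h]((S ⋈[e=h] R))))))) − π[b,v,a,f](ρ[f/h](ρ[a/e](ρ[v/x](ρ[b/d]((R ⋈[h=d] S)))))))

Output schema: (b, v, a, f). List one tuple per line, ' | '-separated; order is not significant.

Stepwise |·|:
  U → 3
  π[b](U) → 3
  T → 5
  (π[b](U) ⋈[b=f] T) → 2
  S → 3
  R → 5
  (S ⋈[e=h] R) → 2
  ρ[b/h]((S ⋈[e=h] R)) → 2
  ρ[v/x](ρ[b/h]((S ⋈[e=h] R))) → 2
  ρ[a/e](ρ[v/x](ρ[b/h]((S ⋈[e=h] R)))) → 2
  ρ[f/d](ρ[a/e](ρ[v/x](ρ[b/h]((S ⋈[e=h] R))))) → 2
  π[b,v,a,f](ρ[f/d](ρ[a/e](ρ[v/x](ρ[b/h]((S ⋈[e=h] R)))))) → 2
  ((π[b](U) ⋈[b=f] T) − π[b,v,a,f](ρ[f/d](ρ[a/e](ρ[v/x](ρ[b/h]((S ⋈[e=h] R))))))) → 2
  R → 5
  S → 3
  (R ⋈[h=d] S) → 2
  ρ[b/d]((R ⋈[h=d] S)) → 2
  ρ[v/x](ρ[b/d]((R ⋈[h=d] S))) → 2
  ρ[a/e](ρ[v/x](ρ[b/d]((R ⋈[h=d] S)))) → 2
  ρ[f/h](ρ[a/e](ρ[v/x](ρ[b/d]((R ⋈[h=d] S))))) → 2
  π[b,v,a,f](ρ[f/h](ρ[a/e](ρ[v/x](ρ[b/d]((R ⋈[h=d] S)))))) → 2
  (((π[b](U) ⋈[b=f] T) − π[b,v,a,f](ρ[f/d](ρ[a/e](ρ[v/x](ρ[b/h]((S ⋈[e=h] R))))))) − π[b,v,a,f](ρ[f/h](ρ[a/e](ρ[v/x](ρ[b/d]((R ⋈[h=d] S))))))) → 2

== RESULT ==
b | v | a | f
6 | t | 2 | 6
8 | q | 7 | 8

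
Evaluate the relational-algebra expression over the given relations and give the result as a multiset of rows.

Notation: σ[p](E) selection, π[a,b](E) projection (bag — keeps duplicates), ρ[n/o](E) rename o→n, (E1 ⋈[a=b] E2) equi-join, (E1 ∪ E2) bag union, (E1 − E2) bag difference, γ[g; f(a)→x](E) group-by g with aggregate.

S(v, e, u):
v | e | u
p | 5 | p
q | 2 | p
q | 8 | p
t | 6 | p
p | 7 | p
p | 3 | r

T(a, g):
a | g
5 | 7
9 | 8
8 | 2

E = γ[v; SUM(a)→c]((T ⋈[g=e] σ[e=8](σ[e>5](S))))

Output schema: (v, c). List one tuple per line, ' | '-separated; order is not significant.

Stepwise |·|:
  T → 3
  S → 6
  σ[e>5](S) → 3
  σ[e=8](σ[e>5](S)) → 1
  (T ⋈[g=e] σ[e=8](σ[e>5](S))) → 1
  γ[v; SUM(a)→c]((T ⋈[g=e] σ[e=8](σ[e>5](S)))) → 1

== RESULT ==
v | c
q | 9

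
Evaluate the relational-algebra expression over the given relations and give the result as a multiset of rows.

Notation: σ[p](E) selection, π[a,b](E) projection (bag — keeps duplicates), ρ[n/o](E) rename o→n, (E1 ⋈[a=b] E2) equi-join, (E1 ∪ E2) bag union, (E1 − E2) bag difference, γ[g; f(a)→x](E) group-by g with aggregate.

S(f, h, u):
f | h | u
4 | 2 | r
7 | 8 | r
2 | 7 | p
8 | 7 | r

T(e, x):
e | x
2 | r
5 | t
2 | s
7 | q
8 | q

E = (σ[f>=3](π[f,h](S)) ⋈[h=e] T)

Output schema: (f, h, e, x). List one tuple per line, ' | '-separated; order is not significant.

Stepwise |·|:
  S → 4
  π[f,h](S) → 4
  σ[f>=3](π[f,h](S)) → 3
  T → 5
  (σ[f>=3](π[f,h](S)) ⋈[h=e] T) → 4

== RESULT ==
f | h | e | x
4 | 2 | 2 | r
4 | 2 | 2 | s
7 | 8 | 8 | q
8 | 7 | 7 | q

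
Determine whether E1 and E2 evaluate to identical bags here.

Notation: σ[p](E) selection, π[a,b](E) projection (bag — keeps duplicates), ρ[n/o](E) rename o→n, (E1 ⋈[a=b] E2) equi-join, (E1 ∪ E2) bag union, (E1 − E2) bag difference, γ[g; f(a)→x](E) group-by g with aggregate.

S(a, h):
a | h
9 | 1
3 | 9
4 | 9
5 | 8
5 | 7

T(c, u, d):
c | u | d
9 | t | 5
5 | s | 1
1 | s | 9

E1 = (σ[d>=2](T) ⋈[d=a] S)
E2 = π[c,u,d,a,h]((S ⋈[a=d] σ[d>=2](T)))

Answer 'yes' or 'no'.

E1 per-node cardinality:
  T → 3
  σ[d>=2](T) → 2
  S → 5
  (σ[d>=2](T) ⋈[d=a] S) → 3
E2 per-node cardinality:
  S → 5
  T → 3
  σ[d>=2](T) → 2
  (S ⋈[a=d] σ[d>=2](T)) → 3
  π[c,u,d,a,h]((S ⋈[a=d] σ[d>=2](T))) → 3

E1 and E2 produce the same multiset:
c | u | d | a | h
1 | s | 9 | 9 | 1
9 | t | 5 | 5 | 7
9 | t | 5 | 5 | 8

yes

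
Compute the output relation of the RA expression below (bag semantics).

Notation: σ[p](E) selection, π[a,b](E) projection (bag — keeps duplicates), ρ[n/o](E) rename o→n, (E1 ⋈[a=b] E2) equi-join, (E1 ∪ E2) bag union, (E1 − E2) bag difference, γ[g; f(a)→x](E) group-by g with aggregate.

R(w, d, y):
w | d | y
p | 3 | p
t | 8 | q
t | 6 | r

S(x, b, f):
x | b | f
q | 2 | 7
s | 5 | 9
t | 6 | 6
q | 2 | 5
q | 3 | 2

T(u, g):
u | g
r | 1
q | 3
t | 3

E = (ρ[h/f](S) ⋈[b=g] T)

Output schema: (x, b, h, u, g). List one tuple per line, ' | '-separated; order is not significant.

Row counts bottom-up:
  S → 5
  ρ[h/f](S) → 5
  T → 3
  (ρ[h/f](S) ⋈[b=g] T) → 2

== RESULT ==
x | b | h | u | g
q | 3 | 2 | q | 3
q | 3 | 2 | t | 3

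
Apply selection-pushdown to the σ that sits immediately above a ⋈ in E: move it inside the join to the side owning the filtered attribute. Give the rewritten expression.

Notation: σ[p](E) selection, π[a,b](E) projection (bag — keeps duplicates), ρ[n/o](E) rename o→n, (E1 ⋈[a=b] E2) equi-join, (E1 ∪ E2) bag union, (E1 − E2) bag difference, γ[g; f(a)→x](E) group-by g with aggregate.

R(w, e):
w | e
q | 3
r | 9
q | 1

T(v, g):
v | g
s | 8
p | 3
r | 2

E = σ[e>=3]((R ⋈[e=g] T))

σ filters on e, owned by the left side.
E' = (σ[e>=3](R) ⋈[e=g] T)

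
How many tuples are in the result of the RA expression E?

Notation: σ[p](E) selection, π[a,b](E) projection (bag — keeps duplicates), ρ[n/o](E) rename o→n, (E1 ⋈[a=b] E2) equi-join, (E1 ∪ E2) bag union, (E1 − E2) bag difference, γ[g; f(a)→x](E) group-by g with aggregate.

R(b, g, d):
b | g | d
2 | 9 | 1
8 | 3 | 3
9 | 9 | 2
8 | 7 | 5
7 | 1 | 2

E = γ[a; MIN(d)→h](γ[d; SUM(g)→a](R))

Subexpression sizes:
  R → 5
  γ[d; SUM(g)→a](R) → 4
  γ[a; MIN(d)→h](γ[d; SUM(g)→a](R)) → 4

|E| = 4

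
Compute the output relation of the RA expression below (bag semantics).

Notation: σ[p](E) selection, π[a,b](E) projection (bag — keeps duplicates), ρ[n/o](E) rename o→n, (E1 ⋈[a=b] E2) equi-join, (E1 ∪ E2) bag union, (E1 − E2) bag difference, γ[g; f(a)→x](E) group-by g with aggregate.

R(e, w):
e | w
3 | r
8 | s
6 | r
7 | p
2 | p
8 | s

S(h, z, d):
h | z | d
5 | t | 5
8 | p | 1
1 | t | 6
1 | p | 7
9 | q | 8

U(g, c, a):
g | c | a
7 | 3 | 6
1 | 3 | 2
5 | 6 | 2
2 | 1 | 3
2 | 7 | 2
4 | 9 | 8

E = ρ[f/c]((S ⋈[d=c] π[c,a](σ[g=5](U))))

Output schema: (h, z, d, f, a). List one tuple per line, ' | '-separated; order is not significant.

Row counts bottom-up:
  S → 5
  U → 6
  σ[g=5](U) → 1
  π[c,a](σ[g=5](U)) → 1
  (S ⋈[d=c] π[c,a](σ[g=5](U))) → 1
  ρ[f/c]((S ⋈[d=c] π[c,a](σ[g=5](U)))) → 1

== RESULT ==
h | z | d | f | a
1 | t | 6 | 6 | 2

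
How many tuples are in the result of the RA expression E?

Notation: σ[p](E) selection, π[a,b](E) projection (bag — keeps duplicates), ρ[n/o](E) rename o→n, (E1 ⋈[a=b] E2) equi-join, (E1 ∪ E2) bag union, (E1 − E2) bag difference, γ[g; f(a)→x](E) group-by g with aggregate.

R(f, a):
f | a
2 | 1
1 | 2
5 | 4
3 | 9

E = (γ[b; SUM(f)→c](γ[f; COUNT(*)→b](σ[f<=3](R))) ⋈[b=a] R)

Per-node cardinality:
  R → 4
  σ[f<=3](R) → 3
  γ[f; COUNT(*)→b](σ[f<=3](R)) → 3
  γ[b; SUM(f)→c](γ[f; COUNT(*)→b](σ[f<=3](R))) → 1
  R → 4
  (γ[b; SUM(f)→c](γ[f; COUNT(*)→b](σ[f<=3](R))) ⋈[b=a] R) → 1

|E| = 1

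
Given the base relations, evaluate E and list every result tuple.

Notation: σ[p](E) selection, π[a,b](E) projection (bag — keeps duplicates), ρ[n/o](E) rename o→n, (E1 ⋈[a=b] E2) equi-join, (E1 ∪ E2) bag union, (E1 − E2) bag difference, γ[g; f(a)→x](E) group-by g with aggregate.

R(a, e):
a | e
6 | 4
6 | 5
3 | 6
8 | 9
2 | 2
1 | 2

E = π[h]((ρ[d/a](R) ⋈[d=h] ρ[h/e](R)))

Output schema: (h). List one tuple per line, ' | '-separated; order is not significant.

Per-node cardinality:
  R → 6
  ρ[d/a](R) → 6
  R → 6
  ρ[h/e](R) → 6
  (ρ[d/a](R) ⋈[d=h] ρ[h/e](R)) → 4
  π[h]((ρ[d/a](R) ⋈[d=h] ρ[h/e](R))) → 4

== RESULT ==
h
2
2
6
6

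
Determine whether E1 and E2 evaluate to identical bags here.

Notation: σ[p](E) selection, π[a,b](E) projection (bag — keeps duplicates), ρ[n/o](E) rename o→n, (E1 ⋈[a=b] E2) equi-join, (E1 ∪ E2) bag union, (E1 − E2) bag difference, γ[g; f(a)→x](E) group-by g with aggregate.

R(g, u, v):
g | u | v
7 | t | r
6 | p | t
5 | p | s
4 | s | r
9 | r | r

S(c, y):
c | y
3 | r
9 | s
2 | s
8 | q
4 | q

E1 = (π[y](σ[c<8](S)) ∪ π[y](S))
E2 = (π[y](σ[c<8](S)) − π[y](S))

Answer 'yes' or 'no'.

E1 stepwise |·|:
  S → 5
  σ[c<8](S) → 3
  π[y](σ[c<8](S)) → 3
  S → 5
  π[y](S) → 5
  (π[y](σ[c<8](S)) ∪ π[y](S)) → 8
E2 stepwise |·|:
  S → 5
  σ[c<8](S) → 3
  π[y](σ[c<8](S)) → 3
  S → 5
  π[y](S) → 5
  (π[y](σ[c<8](S)) − π[y](S)) → 0

E1 result:
y
q
q
q
r
r
s
s
s
E2 result:
y
(0 rows)
Witness: ('q',) appears 3× in E1 but 0× in E2.

no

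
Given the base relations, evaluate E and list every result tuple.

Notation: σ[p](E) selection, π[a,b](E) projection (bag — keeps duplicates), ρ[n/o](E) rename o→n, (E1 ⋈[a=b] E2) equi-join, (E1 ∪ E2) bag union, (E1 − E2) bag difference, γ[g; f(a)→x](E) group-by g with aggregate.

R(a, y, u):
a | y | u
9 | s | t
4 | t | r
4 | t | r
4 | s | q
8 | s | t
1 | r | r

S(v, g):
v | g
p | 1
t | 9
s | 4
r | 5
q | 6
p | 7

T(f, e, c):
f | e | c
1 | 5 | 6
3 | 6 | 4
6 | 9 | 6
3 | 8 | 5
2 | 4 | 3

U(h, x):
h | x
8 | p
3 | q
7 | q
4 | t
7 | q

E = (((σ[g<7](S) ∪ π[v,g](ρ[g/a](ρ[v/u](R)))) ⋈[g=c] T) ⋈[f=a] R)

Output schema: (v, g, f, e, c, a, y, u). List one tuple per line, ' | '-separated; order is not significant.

Subexpression sizes:
  S → 6
  σ[g<7](S) → 4
  R → 6
  ρ[v/u](R) → 6
  ρ[g/a](ρ[v/u](R)) → 6
  π[v,g](ρ[g/a](ρ[v/u](R))) → 6
  (σ[g<7](S) ∪ π[v,g](ρ[g/a](ρ[v/u](R)))) → 10
  T → 5
  ((σ[g<7](S) ∪ π[v,g](ρ[g/a](ρ[v/u](R)))) ⋈[g=c] T) → 7
  R → 6
  (((σ[g<7](S) ∪ π[v,g](ρ[g/a](ρ[v/u](R)))) ⋈[g=c] T) ⋈[f=a] R) → 1

== RESULT ==
v | g | f | e | c | a | y | u
q | 6 | 1 | 5 | 6 | 1 | r | r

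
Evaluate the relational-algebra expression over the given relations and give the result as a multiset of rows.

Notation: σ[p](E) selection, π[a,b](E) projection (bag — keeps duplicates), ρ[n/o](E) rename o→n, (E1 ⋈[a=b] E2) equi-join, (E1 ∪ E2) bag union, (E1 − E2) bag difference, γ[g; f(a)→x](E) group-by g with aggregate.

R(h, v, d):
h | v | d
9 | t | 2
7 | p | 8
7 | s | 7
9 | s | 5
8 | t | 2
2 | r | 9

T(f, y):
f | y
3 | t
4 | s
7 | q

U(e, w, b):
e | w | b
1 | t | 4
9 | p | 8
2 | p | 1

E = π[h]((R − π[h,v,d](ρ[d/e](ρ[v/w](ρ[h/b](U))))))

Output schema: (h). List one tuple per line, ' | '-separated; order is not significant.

Stepwise |·|:
  R → 6
  U → 3
  ρ[h/b](U) → 3
  ρ[v/w](ρ[h/b](U)) → 3
  ρ[d/e](ρ[v/w](ρ[h/b](U))) → 3
  π[h,v,d](ρ[d/e](ρ[v/w](ρ[h/b](U)))) → 3
  (R − π[h,v,d](ρ[d/e](ρ[v/w](ρ[h/b](U))))) → 6
  π[h]((R − π[h,v,d](ρ[d/e](ρ[v/w](ρ[h/b](U)))))) → 6

== RESULT ==
h
2
7
7
8
9
9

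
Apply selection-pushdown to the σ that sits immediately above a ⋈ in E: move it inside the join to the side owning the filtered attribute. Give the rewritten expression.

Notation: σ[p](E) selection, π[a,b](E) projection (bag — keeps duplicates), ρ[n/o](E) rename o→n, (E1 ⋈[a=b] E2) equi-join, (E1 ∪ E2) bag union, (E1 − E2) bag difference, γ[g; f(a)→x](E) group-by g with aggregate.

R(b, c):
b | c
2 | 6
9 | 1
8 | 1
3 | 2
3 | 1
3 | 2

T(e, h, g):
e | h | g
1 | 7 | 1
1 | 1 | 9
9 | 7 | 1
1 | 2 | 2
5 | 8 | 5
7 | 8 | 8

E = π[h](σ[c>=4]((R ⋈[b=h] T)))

σ filters on c, owned by the left side.
E' = π[h]((σ[c>=4](R) ⋈[b=h] T))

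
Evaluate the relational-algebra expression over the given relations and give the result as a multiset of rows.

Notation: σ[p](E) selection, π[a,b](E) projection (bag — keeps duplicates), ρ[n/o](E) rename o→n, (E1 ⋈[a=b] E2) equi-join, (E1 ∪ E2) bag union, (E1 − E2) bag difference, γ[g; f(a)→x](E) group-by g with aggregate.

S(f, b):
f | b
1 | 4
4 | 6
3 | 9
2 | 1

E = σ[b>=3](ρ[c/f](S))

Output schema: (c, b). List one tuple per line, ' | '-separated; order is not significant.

Subexpression sizes:
  S → 4
  ρ[c/f](S) → 4
  σ[b>=3](ρ[c/f](S)) → 3

== RESULT ==
c | b
1 | 4
3 | 9
4 | 6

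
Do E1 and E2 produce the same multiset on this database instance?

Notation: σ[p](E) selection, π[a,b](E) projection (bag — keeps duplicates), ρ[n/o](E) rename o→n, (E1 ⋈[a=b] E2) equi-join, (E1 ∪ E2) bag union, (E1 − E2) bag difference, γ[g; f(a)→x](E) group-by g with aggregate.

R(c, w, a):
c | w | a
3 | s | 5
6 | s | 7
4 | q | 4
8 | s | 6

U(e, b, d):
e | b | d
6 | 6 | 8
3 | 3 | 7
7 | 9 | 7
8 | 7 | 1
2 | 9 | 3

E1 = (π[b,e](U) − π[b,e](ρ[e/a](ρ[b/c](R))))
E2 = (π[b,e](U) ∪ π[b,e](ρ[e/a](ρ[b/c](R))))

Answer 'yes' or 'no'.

E1 subexpression sizes:
  U → 5
  π[b,e](U) → 5
  R → 4
  ρ[b/c](R) → 4
  ρ[e/a](ρ[b/c](R)) → 4
  π[b,e](ρ[e/a](ρ[b/c](R))) → 4
  (π[b,e](U) − π[b,e](ρ[e/a](ρ[b/c](R)))) → 5
E2 subexpression sizes:
  U → 5
  π[b,e](U) → 5
  R → 4
  ρ[b/c](R) → 4
  ρ[e/a](ρ[b/c](R)) → 4
  π[b,e](ρ[e/a](ρ[b/c](R))) → 4
  (π[b,e](U) ∪ π[b,e](ρ[e/a](ρ[b/c](R)))) → 9

E1 result:
b | e
3 | 3
6 | 6
7 | 8
9 | 2
9 | 7
E2 result:
b | e
3 | 3
3 | 5
4 | 4
6 | 6
6 | 7
7 | 8
8 | 6
9 | 2
9 | 7
Witness: (4, 4) appears 0× in E1 but 1× in E2.

no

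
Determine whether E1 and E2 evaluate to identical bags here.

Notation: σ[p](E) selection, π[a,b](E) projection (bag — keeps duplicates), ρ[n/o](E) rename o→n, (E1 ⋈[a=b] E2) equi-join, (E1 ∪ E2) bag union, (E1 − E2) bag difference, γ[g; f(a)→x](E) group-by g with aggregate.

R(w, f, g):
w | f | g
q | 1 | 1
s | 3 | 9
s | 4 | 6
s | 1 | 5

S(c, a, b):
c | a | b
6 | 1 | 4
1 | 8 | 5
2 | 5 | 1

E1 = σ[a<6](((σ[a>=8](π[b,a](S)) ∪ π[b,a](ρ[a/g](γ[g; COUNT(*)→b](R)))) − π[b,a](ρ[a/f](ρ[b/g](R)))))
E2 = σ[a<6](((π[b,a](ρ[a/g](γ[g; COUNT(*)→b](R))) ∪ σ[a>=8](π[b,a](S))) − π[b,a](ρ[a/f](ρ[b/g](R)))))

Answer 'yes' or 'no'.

E1 per-node cardinality:
  S → 3
  π[b,a](S) → 3
  σ[a>=8](π[b,a](S)) → 1
  R → 4
  γ[g; COUNT(*)→b](R) → 4
  ρ[a/g](γ[g; COUNT(*)→b](R)) → 4
  π[b,a](ρ[a/g](γ[g; COUNT(*)→b](R))) → 4
  (σ[a>=8](π[b,a](S)) ∪ π[b,a](ρ[a/g](γ[g; COUNT(*)→b](R)))) → 5
  R → 4
  ρ[b/g](R) → 4
  ρ[a/f](ρ[b/g](R)) → 4
  π[b,a](ρ[a/f](ρ[b/g](R))) → 4
  ((σ[a>=8](π[b,a](S)) ∪ π[b,a](ρ[a/g](γ[g; COUNT(*)→b](R)))) − π[b,a](ρ[a/f](ρ[b/g](R)))) → 4
  σ[a<6](((σ[a>=8](π[b,a](S)) ∪ π[b,a](ρ[a/g](γ[g; COUNT(*)→b](R)))) − π[b,a](ρ[a/f](ρ[b/g](R))))) → 1
E2 per-node cardinality:
  R → 4
  γ[g; COUNT(*)→b](R) → 4
  ρ[a/g](γ[g; COUNT(*)→b](R)) → 4
  π[b,a](ρ[a/g](γ[g; COUNT(*)→b](R))) → 4
  S → 3
  π[b,a](S) → 3
  σ[a>=8](π[b,a](S)) → 1
  (π[b,a](ρ[a/g](γ[g; COUNT(*)→b](R))) ∪ σ[a>=8](π[b,a](S))) → 5
  R → 4
  ρ[b/g](R) → 4
  ρ[a/f](ρ[b/g](R)) → 4
  π[b,a](ρ[a/f](ρ[b/g](R))) → 4
  ((π[b,a](ρ[a/g](γ[g; COUNT(*)→b](R))) ∪ σ[a>=8](π[b,a](S))) − π[b,a](ρ[a/f](ρ[b/g](R)))) → 4
  σ[a<6](((π[b,a](ρ[a/g](γ[g; COUNT(*)→b](R))) ∪ σ[a>=8](π[b,a](S))) − π[b,a](ρ[a/f](ρ[b/g](R))))) → 1

E1 and E2 produce the same multiset:
b | a
1 | 5

yes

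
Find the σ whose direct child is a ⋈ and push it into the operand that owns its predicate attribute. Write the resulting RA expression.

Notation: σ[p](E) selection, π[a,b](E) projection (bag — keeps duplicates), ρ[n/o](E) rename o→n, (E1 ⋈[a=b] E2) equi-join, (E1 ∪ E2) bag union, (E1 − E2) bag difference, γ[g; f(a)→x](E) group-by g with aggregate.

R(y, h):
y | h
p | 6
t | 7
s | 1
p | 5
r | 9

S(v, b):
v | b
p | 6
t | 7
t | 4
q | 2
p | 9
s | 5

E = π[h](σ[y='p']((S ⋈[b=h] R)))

σ filters on y, owned by the right side.
E' = π[h]((S ⋈[b=h] σ[y='p'](R)))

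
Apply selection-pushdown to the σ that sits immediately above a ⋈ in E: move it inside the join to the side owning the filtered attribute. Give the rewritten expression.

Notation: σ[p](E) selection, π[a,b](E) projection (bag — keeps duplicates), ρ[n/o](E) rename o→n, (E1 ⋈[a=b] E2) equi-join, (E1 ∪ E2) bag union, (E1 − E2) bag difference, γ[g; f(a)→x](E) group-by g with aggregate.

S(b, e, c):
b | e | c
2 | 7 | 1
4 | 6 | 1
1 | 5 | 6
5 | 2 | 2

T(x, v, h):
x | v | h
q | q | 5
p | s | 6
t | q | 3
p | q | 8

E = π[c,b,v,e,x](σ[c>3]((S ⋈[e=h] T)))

σ filters on c, owned by the left side.
E' = π[c,b,v,e,x]((σ[c>3](S) ⋈[e=h] T))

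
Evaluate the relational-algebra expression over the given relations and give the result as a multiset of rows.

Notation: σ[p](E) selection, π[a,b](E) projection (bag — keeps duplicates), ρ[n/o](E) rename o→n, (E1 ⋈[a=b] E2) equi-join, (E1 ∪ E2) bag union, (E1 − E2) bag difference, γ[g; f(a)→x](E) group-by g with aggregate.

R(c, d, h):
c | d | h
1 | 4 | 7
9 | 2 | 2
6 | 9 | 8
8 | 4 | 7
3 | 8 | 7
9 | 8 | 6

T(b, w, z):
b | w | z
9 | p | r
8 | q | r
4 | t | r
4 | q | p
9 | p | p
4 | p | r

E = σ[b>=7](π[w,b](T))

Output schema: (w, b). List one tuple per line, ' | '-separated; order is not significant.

Row counts bottom-up:
  T → 6
  π[w,b](T) → 6
  σ[b>=7](π[w,b](T)) → 3

== RESULT ==
w | b
p | 9
p | 9
q | 8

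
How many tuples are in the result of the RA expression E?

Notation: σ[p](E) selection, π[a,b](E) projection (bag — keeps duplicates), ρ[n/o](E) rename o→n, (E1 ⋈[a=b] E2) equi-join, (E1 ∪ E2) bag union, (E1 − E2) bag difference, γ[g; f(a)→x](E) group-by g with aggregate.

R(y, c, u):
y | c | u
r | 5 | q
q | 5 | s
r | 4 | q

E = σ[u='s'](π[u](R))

Per-node cardinality:
  R → 3
  π[u](R) → 3
  σ[u='s'](π[u](R)) → 1

|E| = 1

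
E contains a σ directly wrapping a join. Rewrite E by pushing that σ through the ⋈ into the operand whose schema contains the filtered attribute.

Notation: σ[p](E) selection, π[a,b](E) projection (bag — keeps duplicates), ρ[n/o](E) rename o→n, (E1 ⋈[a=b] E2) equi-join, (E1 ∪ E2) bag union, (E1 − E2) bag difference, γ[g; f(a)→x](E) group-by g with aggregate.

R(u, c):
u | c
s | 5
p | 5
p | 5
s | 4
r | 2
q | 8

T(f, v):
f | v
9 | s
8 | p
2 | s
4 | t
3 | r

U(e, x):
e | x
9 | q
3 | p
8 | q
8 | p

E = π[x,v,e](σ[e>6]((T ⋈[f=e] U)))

σ filters on e, owned by the right side.
E' = π[x,v,e]((T ⋈[f=e] σ[e>6](U)))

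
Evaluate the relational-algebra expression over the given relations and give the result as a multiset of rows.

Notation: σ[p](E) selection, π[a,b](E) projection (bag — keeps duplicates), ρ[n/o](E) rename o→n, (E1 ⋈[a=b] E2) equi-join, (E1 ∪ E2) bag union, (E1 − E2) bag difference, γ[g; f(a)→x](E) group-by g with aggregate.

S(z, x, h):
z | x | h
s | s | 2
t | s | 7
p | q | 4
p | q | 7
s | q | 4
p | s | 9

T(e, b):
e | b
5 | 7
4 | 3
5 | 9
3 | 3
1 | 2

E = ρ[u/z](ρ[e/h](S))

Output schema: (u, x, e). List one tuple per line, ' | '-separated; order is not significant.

Per-node cardinality:
  S → 6
  ρ[e/h](S) → 6
  ρ[u/z](ρ[e/h](S)) → 6

== RESULT ==
u | x | e
p | q | 4
p | q | 7
p | s | 9
s | q | 4
s | s | 2
t | s | 7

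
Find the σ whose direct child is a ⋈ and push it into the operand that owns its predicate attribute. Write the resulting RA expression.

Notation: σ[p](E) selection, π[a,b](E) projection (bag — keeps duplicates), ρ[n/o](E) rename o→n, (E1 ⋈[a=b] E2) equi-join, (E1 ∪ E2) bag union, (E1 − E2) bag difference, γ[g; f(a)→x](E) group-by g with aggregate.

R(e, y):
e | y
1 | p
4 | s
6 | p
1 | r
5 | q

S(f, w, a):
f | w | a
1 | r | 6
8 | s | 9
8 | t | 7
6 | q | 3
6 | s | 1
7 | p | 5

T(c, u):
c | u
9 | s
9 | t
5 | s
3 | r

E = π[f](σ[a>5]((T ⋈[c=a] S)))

σ filters on a, owned by the right side.
E' = π[f]((T ⋈[c=a] σ[a>5](S)))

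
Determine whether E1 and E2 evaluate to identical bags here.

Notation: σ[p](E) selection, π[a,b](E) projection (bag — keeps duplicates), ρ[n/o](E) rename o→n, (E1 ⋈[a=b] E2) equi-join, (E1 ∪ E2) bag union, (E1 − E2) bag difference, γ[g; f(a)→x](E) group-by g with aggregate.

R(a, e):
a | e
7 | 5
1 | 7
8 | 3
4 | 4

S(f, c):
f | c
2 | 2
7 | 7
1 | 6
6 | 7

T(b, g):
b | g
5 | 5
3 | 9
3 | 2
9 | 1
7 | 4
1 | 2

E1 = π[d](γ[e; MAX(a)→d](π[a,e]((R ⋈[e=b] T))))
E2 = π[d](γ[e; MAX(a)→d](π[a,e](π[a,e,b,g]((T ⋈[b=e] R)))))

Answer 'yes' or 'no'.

E1 per-node cardinality:
  R → 4
  T → 6
  (R ⋈[e=b] T) → 4
  π[a,e]((R ⋈[e=b] T)) → 4
  γ[e; MAX(a)→d](π[a,e]((R ⋈[e=b] T))) → 3
  π[d](γ[e; MAX(a)→d](π[a,e]((R ⋈[e=b] T)))) → 3
E2 per-node cardinality:
  T → 6
  R → 4
  (T ⋈[b=e] R) → 4
  π[a,e,b,g]((T ⋈[b=e] R)) → 4
  π[a,e](π[a,e,b,g]((T ⋈[b=e] R))) → 4
  γ[e; MAX(a)→d](π[a,e](π[a,e,b,g]((T ⋈[b=e] R)))) → 3
  π[d](γ[e; MAX(a)→d](π[a,e](π[a,e,b,g]((T ⋈[b=e] R))))) → 3

E1 and E2 produce the same multiset:
d
1
7
8

yes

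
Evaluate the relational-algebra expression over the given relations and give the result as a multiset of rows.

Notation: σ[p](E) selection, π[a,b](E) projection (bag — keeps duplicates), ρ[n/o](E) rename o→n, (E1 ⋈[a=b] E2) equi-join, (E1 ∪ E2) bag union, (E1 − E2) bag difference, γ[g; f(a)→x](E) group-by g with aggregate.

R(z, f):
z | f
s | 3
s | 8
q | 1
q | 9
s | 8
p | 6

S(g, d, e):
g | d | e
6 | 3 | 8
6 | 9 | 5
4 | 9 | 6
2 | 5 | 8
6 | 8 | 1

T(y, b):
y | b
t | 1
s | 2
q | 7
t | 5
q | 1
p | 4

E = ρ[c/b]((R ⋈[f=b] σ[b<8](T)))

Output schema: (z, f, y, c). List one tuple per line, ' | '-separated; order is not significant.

Per-node cardinality:
  R → 6
  T → 6
  σ[b<8](T) → 6
  (R ⋈[f=b] σ[b<8](T)) → 2
  ρ[c/b]((R ⋈[f=b] σ[b<8](T))) → 2

== RESULT ==
z | f | y | c
q | 1 | q | 1
q | 1 | t | 1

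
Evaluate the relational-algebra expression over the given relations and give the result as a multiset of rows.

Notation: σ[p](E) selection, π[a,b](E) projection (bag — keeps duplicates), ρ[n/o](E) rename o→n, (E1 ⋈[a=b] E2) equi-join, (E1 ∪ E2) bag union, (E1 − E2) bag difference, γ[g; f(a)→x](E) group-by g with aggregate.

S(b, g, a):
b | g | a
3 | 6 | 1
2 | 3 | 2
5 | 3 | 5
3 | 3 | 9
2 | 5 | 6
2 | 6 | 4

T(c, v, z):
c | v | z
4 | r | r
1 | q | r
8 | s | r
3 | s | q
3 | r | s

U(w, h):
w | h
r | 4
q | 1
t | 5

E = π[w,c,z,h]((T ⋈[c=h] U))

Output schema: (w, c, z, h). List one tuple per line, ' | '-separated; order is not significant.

Subexpression sizes:
  T → 5
  U → 3
  (T ⋈[c=h] U) → 2
  π[w,c,z,h]((T ⋈[c=h] U)) → 2

== RESULT ==
w | c | z | h
q | 1 | r | 1
r | 4 | r | 4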